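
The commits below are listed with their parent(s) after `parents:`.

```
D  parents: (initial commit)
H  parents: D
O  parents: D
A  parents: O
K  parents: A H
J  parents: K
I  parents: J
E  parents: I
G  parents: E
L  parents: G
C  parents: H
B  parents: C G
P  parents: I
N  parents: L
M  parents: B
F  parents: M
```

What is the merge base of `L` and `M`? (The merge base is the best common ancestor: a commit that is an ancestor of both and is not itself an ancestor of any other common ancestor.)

Ancestors of L: {A, D, E, G, H, I, J, K, L, O}.
Ancestors of M: {A, B, C, D, E, G, H, I, J, K, M, O}.
Common ancestors: {A, D, E, G, H, I, J, K, O}.
Among these, G is not an ancestor of any other common ancestor — it is the merge base.

G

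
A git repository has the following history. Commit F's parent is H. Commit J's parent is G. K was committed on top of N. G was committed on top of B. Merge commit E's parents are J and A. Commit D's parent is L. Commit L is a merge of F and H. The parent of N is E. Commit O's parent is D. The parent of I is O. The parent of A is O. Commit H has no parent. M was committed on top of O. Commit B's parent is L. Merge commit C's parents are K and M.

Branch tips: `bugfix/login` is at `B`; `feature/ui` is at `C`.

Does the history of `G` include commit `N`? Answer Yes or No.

No

Ancestors of G: {B, F, G, H, L}.
N is not in that set, so it is not an ancestor of G.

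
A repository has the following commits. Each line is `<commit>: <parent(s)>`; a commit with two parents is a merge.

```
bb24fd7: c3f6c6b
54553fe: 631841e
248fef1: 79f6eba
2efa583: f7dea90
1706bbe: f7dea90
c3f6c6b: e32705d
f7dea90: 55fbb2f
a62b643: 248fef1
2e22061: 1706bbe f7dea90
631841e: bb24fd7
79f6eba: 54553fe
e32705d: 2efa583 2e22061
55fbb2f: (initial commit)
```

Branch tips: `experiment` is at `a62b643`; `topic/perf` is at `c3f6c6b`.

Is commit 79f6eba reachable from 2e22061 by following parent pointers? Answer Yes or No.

No

Ancestors of 2e22061: {1706bbe, 2e22061, 55fbb2f, f7dea90}.
79f6eba is not in that set, so it is not an ancestor of 2e22061.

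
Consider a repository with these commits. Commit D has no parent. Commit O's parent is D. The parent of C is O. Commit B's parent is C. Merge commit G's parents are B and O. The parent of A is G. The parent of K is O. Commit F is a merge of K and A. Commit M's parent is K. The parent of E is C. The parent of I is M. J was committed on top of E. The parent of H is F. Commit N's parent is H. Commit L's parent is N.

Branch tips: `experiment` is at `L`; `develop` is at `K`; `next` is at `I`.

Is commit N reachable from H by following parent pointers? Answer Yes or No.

No

Ancestors of H: {A, B, C, D, F, G, H, K, O}.
N is not in that set, so it is not an ancestor of H.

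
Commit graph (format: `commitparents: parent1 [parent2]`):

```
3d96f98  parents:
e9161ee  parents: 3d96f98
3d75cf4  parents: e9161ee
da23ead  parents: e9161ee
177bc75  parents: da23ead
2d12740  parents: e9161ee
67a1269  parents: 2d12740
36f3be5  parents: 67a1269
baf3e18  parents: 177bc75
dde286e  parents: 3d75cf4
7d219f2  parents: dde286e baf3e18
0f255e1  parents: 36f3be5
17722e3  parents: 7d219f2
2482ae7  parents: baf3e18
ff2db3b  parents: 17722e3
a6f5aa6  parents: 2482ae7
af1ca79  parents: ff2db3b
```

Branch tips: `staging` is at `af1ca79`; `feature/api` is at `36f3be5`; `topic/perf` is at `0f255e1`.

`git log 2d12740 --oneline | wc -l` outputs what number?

Walking parent pointers from 2d12740: reachable set = {2d12740, 3d96f98, e9161ee}.
That is 3 commits.

3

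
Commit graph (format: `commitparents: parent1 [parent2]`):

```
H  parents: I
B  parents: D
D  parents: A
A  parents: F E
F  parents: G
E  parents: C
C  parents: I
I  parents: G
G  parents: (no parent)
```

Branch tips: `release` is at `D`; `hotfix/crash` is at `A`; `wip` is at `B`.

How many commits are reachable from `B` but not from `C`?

5

Reachable from B: {A, B, C, D, E, F, G, I}.
Reachable from C: {C, G, I}.
In B's history but not C's: {A, B, D, E, F} — 5 commits.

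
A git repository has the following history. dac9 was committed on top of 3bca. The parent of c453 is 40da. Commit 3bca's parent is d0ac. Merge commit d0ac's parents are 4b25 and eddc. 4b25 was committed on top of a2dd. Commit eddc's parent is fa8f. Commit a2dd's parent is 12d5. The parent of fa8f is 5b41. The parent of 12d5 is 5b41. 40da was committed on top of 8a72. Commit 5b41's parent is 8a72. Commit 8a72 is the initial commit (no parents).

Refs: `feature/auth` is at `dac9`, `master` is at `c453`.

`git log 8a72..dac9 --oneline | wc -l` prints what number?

9

Reachable from dac9: {12d5, 3bca, 4b25, 5b41, 8a72, a2dd, d0ac, dac9, eddc, fa8f}.
Reachable from 8a72: {8a72}.
In dac9's history but not 8a72's: {12d5, 3bca, 4b25, 5b41, a2dd, d0ac, dac9, eddc, fa8f} — 9 commits.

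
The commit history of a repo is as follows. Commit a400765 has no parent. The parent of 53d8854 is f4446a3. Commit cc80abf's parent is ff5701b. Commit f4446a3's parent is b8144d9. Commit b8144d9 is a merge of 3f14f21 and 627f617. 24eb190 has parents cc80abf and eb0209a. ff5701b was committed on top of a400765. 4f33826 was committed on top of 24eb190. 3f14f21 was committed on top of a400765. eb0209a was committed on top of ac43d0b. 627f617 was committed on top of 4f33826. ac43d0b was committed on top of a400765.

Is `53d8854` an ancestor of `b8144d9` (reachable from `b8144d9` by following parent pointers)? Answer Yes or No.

Ancestors of b8144d9: {24eb190, 3f14f21, 4f33826, 627f617, a400765, ac43d0b, b8144d9, cc80abf, eb0209a, ff5701b}.
53d8854 is not in that set, so it is not an ancestor of b8144d9.

No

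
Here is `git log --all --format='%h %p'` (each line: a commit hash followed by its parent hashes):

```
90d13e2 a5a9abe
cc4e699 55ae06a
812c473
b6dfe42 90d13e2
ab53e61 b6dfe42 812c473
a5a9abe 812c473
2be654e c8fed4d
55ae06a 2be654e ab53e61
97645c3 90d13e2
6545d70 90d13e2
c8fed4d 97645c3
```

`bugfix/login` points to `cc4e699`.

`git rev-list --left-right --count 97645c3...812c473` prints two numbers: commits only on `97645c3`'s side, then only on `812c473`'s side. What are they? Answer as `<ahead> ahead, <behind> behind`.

Reachable from 97645c3: {812c473, 90d13e2, 97645c3, a5a9abe}.
Reachable from 812c473: {812c473}.
Only in 97645c3's history (ahead): {90d13e2, 97645c3, a5a9abe} — 3.
Only in 812c473's history (behind): {} — 0.

3 ahead, 0 behind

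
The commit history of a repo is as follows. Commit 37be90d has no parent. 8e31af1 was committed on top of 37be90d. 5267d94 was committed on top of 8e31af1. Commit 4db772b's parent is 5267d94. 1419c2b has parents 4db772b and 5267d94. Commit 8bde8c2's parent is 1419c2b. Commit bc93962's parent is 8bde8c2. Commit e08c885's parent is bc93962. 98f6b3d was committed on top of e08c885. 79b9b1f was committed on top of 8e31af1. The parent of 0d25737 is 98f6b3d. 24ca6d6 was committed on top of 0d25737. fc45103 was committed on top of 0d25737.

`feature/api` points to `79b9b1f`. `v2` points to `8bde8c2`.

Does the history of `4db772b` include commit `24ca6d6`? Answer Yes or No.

No

Ancestors of 4db772b: {37be90d, 4db772b, 5267d94, 8e31af1}.
24ca6d6 is not in that set, so it is not an ancestor of 4db772b.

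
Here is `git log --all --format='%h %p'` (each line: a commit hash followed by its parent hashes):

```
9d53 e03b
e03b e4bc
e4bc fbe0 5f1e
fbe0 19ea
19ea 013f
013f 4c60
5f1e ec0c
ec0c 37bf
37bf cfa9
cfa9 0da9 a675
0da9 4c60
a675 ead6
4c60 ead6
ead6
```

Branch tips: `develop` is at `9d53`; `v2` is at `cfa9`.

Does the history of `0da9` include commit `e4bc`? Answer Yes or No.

No

Ancestors of 0da9: {0da9, 4c60, ead6}.
e4bc is not in that set, so it is not an ancestor of 0da9.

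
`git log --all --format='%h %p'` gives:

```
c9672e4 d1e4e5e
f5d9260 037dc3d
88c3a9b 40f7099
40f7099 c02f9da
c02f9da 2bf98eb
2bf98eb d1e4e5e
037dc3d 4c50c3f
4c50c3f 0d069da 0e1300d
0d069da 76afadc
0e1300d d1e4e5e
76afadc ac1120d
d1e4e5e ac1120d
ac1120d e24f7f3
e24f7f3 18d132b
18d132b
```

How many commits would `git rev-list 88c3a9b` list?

8

Walking parent pointers from 88c3a9b: reachable set = {18d132b, 2bf98eb, 40f7099, 88c3a9b, ac1120d, c02f9da, d1e4e5e, e24f7f3}.
That is 8 commits.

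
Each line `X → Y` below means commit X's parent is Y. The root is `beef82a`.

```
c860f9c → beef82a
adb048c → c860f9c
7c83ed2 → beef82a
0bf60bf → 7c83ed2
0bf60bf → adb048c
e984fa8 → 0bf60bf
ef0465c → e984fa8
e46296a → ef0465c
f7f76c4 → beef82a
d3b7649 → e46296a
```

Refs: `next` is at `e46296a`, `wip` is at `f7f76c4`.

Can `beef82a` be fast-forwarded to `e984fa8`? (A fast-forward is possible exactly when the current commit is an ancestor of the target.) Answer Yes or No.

A fast-forward from beef82a to e984fa8 is possible iff beef82a is an ancestor of e984fa8.
Ancestors of e984fa8: {0bf60bf, 7c83ed2, adb048c, beef82a, c860f9c, e984fa8}.
beef82a is among them, so fast-forward is possible.

Yes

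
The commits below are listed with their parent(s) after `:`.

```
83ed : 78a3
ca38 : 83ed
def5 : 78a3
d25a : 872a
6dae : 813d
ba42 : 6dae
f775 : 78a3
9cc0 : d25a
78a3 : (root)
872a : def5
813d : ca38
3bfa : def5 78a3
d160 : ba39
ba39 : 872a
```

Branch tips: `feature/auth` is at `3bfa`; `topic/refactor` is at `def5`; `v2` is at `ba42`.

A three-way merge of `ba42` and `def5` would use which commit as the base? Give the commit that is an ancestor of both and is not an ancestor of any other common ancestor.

78a3

Ancestors of ba42: {6dae, 78a3, 813d, 83ed, ba42, ca38}.
Ancestors of def5: {78a3, def5}.
Common ancestors: {78a3}.
The only common ancestor is 78a3, so it is the merge base.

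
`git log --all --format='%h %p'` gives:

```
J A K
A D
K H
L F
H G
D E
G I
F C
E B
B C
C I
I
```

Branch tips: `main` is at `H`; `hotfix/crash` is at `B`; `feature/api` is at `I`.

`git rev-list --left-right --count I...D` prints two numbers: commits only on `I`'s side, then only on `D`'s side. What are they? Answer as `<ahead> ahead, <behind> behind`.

Reachable from I: {I}.
Reachable from D: {B, C, D, E, I}.
Only in I's history (ahead): {} — 0.
Only in D's history (behind): {B, C, D, E} — 4.

0 ahead, 4 behind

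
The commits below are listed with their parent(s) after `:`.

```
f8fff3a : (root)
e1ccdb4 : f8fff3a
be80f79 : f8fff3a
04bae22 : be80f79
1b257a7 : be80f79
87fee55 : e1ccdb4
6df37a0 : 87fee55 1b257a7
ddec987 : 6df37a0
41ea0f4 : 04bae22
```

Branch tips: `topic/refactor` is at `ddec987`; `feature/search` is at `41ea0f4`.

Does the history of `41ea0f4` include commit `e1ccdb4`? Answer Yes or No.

No

Ancestors of 41ea0f4: {04bae22, 41ea0f4, be80f79, f8fff3a}.
e1ccdb4 is not in that set, so it is not an ancestor of 41ea0f4.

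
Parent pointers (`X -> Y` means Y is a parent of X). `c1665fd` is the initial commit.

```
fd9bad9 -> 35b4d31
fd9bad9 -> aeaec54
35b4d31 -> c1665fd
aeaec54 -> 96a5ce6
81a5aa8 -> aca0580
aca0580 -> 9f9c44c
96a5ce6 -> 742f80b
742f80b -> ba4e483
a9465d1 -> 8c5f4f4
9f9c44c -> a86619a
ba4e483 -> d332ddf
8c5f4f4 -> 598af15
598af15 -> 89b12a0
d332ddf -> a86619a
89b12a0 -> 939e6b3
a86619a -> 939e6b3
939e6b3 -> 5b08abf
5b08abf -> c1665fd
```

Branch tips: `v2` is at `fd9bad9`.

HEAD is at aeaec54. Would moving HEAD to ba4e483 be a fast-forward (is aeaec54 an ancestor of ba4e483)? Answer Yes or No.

A fast-forward from aeaec54 to ba4e483 is possible iff aeaec54 is an ancestor of ba4e483.
Ancestors of ba4e483: {5b08abf, 939e6b3, a86619a, ba4e483, c1665fd, d332ddf}.
aeaec54 is not among them, so fast-forward is not possible.

No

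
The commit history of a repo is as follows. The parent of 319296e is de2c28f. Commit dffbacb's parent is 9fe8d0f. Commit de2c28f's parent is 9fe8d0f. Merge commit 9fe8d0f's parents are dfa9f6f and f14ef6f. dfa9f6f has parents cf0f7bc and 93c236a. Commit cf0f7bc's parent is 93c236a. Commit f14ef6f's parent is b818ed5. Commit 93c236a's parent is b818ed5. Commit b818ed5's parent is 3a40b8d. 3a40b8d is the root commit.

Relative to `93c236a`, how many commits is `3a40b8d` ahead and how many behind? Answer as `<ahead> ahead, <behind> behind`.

0 ahead, 2 behind

Reachable from 3a40b8d: {3a40b8d}.
Reachable from 93c236a: {3a40b8d, 93c236a, b818ed5}.
Only in 3a40b8d's history (ahead): {} — 0.
Only in 93c236a's history (behind): {93c236a, b818ed5} — 2.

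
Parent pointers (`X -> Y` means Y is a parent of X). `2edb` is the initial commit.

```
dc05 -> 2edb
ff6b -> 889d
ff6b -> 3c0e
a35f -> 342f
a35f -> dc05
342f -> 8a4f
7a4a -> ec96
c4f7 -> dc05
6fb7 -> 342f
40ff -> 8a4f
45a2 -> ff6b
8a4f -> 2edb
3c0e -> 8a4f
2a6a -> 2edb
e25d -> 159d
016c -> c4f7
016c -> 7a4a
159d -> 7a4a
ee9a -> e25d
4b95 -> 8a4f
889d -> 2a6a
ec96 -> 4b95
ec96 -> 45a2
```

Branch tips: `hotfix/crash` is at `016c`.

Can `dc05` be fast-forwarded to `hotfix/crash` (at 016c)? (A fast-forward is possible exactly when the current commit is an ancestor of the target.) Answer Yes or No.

Yes

A fast-forward from dc05 to 016c is possible iff dc05 is an ancestor of 016c.
Ancestors of 016c: {016c, 2a6a, 2edb, 3c0e, 45a2, 4b95, 7a4a, 889d, 8a4f, c4f7, dc05, ec96, ff6b}.
dc05 is among them, so fast-forward is possible.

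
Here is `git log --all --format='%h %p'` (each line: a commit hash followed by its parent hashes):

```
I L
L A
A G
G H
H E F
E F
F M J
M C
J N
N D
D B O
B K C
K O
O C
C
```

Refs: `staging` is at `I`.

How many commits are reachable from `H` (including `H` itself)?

11

Walking parent pointers from H: reachable set = {B, C, D, E, F, H, J, K, M, N, O}.
That is 11 commits.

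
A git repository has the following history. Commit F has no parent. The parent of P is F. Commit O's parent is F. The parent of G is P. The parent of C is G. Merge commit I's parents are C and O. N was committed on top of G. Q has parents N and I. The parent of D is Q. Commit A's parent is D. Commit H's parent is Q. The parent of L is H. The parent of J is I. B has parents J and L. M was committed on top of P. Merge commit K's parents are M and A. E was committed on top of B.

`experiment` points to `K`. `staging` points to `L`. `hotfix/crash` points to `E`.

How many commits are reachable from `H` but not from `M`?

Reachable from H: {C, F, G, H, I, N, O, P, Q}.
Reachable from M: {F, M, P}.
In H's history but not M's: {C, G, H, I, N, O, Q} — 7 commits.

7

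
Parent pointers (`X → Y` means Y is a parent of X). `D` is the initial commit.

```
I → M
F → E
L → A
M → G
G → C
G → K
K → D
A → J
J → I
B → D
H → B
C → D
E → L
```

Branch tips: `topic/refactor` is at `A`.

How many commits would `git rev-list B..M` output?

Reachable from M: {C, D, G, K, M}.
Reachable from B: {B, D}.
In M's history but not B's: {C, G, K, M} — 4 commits.

4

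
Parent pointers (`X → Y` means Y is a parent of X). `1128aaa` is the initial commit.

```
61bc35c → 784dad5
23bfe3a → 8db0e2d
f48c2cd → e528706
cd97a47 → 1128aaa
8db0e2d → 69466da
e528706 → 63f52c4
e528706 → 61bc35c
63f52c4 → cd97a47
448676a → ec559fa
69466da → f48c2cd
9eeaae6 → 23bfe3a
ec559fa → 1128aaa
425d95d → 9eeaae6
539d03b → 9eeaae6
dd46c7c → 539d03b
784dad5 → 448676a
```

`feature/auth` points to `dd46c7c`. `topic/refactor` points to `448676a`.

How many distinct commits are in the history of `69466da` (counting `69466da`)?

10

Walking parent pointers from 69466da: reachable set = {1128aaa, 448676a, 61bc35c, 63f52c4, 69466da, 784dad5, cd97a47, e528706, ec559fa, f48c2cd}.
That is 10 commits.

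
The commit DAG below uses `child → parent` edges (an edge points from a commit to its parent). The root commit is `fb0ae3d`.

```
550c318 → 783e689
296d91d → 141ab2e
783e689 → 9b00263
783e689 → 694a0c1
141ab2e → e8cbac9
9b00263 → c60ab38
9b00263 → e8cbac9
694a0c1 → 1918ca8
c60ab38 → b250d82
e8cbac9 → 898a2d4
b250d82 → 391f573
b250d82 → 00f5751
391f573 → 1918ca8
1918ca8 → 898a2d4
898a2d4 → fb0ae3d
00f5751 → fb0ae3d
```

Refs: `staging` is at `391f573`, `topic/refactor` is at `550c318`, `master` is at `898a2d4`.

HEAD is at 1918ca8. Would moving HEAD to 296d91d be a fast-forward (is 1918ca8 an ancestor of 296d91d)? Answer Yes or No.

No

A fast-forward from 1918ca8 to 296d91d is possible iff 1918ca8 is an ancestor of 296d91d.
Ancestors of 296d91d: {141ab2e, 296d91d, 898a2d4, e8cbac9, fb0ae3d}.
1918ca8 is not among them, so fast-forward is not possible.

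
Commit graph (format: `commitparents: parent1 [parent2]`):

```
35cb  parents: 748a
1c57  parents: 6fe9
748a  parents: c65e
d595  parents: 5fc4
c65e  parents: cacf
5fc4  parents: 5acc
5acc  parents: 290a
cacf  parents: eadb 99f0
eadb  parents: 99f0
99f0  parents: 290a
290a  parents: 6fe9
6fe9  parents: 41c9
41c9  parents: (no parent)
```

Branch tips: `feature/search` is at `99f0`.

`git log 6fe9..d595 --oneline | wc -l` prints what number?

4

Reachable from d595: {290a, 41c9, 5acc, 5fc4, 6fe9, d595}.
Reachable from 6fe9: {41c9, 6fe9}.
In d595's history but not 6fe9's: {290a, 5acc, 5fc4, d595} — 4 commits.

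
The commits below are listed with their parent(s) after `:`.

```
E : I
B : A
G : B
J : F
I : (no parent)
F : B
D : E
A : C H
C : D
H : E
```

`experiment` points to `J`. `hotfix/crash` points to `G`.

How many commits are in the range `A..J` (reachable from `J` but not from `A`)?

3

Reachable from J: {A, B, C, D, E, F, H, I, J}.
Reachable from A: {A, C, D, E, H, I}.
In J's history but not A's: {B, F, J} — 3 commits.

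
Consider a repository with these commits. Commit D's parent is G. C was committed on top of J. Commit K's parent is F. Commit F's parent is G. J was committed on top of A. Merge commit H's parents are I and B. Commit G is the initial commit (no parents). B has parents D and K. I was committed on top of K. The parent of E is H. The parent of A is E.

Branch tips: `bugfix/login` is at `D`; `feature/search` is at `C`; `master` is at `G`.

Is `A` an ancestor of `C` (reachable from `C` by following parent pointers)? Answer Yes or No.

Ancestors of C (commits reachable by following parents): {A, B, C, D, E, F, G, H, I, J, K}.
A is in that set, so it is an ancestor of C.

Yes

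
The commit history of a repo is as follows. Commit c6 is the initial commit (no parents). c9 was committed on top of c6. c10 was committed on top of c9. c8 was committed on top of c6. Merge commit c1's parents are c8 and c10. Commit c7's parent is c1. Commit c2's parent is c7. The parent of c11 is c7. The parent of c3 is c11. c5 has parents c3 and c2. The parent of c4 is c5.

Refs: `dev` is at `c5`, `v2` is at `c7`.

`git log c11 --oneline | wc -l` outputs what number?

Walking parent pointers from c11: reachable set = {c1, c10, c11, c6, c7, c8, c9}.
That is 7 commits.

7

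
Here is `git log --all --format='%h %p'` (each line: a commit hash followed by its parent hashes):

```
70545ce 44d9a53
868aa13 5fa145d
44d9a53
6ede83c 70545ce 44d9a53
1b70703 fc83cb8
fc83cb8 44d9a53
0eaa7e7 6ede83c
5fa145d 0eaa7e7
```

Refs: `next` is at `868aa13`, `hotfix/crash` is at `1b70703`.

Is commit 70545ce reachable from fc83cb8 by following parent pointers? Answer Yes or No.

Ancestors of fc83cb8: {44d9a53, fc83cb8}.
70545ce is not in that set, so it is not an ancestor of fc83cb8.

No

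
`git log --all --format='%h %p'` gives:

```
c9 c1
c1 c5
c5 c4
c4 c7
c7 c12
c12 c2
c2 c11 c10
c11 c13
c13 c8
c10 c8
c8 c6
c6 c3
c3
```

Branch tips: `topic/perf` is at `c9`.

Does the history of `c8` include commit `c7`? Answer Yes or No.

No

Ancestors of c8: {c3, c6, c8}.
c7 is not in that set, so it is not an ancestor of c8.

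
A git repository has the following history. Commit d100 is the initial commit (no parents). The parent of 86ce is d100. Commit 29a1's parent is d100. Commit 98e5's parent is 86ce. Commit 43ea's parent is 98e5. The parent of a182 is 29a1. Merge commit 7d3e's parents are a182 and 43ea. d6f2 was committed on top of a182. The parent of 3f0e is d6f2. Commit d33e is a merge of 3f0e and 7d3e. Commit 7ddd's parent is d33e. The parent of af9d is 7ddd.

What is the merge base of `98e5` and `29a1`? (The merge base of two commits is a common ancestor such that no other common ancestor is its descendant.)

Ancestors of 98e5: {86ce, 98e5, d100}.
Ancestors of 29a1: {29a1, d100}.
Common ancestors: {d100}.
The only common ancestor is d100, so it is the merge base.

d100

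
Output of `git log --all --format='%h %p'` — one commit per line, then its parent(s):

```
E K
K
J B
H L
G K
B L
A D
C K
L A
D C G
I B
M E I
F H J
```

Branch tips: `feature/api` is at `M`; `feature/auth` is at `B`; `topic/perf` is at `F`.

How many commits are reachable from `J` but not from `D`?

4

Reachable from J: {A, B, C, D, G, J, K, L}.
Reachable from D: {C, D, G, K}.
In J's history but not D's: {A, B, J, L} — 4 commits.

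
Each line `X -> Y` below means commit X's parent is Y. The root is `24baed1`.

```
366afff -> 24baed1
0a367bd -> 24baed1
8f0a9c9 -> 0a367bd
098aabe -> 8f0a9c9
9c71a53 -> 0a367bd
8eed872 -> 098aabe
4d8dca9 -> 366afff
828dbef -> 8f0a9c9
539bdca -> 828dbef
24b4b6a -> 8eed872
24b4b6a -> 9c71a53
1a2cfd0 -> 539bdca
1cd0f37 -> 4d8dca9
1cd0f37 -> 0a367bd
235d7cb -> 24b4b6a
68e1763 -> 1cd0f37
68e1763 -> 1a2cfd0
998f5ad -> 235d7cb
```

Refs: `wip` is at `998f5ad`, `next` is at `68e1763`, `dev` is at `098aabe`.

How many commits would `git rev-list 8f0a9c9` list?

3

Walking parent pointers from 8f0a9c9: reachable set = {0a367bd, 24baed1, 8f0a9c9}.
That is 3 commits.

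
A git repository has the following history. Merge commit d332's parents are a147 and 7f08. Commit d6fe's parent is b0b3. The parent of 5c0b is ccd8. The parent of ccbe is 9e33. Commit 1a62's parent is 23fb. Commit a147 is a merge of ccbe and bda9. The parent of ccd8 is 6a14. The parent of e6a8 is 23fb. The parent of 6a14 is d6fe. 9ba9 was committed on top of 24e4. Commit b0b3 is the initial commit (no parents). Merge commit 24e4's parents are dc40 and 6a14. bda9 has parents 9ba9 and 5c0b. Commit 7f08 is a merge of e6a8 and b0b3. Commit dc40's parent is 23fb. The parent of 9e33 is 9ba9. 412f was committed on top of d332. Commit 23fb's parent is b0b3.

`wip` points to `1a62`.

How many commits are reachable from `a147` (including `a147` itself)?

Walking parent pointers from a147: reachable set = {23fb, 24e4, 5c0b, 6a14, 9ba9, 9e33, a147, b0b3, bda9, ccbe, ccd8, d6fe, dc40}.
That is 13 commits.

13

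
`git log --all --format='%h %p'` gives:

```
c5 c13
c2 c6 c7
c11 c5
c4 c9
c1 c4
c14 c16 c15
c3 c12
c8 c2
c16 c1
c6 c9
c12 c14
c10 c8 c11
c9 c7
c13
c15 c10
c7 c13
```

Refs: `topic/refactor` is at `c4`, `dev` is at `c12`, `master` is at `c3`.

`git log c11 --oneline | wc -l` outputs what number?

3

Walking parent pointers from c11: reachable set = {c11, c13, c5}.
That is 3 commits.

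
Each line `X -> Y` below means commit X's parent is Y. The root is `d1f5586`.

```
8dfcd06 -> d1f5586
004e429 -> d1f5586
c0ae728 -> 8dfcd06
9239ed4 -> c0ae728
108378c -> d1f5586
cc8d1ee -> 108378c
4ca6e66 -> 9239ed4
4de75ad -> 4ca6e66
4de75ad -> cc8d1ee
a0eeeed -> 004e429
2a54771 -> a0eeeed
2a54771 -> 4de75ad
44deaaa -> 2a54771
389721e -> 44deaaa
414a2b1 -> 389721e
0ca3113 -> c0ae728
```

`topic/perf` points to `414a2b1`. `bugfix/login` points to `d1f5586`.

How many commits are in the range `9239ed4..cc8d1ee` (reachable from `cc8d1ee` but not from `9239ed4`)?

Reachable from cc8d1ee: {108378c, cc8d1ee, d1f5586}.
Reachable from 9239ed4: {8dfcd06, 9239ed4, c0ae728, d1f5586}.
In cc8d1ee's history but not 9239ed4's: {108378c, cc8d1ee} — 2 commits.

2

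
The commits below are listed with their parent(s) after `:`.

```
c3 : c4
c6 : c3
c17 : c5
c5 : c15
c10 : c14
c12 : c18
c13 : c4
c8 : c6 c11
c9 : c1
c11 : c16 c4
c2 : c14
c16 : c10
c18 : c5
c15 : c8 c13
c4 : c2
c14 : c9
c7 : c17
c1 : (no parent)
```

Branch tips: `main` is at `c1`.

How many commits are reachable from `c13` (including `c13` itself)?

Walking parent pointers from c13: reachable set = {c1, c13, c14, c2, c4, c9}.
That is 6 commits.

6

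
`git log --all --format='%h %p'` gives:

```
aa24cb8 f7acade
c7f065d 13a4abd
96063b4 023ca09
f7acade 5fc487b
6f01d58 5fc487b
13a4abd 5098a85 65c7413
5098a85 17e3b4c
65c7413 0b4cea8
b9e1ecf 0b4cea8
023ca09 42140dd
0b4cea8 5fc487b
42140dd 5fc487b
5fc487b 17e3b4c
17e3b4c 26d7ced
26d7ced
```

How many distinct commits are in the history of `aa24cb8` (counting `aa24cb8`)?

5

Walking parent pointers from aa24cb8: reachable set = {17e3b4c, 26d7ced, 5fc487b, aa24cb8, f7acade}.
That is 5 commits.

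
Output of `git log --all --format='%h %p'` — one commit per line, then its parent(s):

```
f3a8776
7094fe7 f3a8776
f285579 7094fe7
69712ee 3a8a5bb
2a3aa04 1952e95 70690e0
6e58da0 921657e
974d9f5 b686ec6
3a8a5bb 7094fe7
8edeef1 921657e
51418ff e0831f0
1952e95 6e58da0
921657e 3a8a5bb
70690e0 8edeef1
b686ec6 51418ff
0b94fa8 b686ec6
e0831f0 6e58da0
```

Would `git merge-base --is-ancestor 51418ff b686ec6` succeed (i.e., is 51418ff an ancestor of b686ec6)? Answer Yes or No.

Ancestors of b686ec6 (commits reachable by following parents): {3a8a5bb, 51418ff, 6e58da0, 7094fe7, 921657e, b686ec6, e0831f0, f3a8776}.
51418ff is in that set, so it is an ancestor of b686ec6.

Yes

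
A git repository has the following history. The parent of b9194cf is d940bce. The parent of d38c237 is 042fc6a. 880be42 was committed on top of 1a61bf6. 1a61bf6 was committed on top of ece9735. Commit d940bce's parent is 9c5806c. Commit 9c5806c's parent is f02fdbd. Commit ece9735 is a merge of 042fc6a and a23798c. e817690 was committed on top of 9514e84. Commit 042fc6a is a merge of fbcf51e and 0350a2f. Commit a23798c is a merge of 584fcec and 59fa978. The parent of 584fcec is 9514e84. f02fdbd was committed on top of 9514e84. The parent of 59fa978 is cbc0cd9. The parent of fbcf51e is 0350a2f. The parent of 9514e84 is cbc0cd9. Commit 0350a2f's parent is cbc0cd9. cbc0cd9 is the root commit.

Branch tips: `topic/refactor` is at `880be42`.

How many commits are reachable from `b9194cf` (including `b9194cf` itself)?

6

Walking parent pointers from b9194cf: reachable set = {9514e84, 9c5806c, b9194cf, cbc0cd9, d940bce, f02fdbd}.
That is 6 commits.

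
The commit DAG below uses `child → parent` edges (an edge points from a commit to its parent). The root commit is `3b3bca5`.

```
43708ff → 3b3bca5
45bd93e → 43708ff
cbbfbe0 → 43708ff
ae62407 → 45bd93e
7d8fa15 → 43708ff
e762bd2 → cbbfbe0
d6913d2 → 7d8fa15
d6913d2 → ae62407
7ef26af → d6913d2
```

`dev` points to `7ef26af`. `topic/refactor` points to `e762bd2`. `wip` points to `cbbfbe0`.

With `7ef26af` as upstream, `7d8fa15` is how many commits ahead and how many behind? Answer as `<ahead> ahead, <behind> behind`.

Reachable from 7d8fa15: {3b3bca5, 43708ff, 7d8fa15}.
Reachable from 7ef26af: {3b3bca5, 43708ff, 45bd93e, 7d8fa15, 7ef26af, ae62407, d6913d2}.
Only in 7d8fa15's history (ahead): {} — 0.
Only in 7ef26af's history (behind): {45bd93e, 7ef26af, ae62407, d6913d2} — 4.

0 ahead, 4 behind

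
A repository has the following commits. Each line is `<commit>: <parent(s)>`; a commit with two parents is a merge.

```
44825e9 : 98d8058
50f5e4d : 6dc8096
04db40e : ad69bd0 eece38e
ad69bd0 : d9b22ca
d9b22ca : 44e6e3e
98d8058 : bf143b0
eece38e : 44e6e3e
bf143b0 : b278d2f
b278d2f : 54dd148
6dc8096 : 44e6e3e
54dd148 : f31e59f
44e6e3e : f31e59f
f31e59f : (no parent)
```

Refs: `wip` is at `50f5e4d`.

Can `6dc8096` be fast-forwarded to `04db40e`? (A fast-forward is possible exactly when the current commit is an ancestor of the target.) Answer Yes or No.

A fast-forward from 6dc8096 to 04db40e is possible iff 6dc8096 is an ancestor of 04db40e.
Ancestors of 04db40e: {04db40e, 44e6e3e, ad69bd0, d9b22ca, eece38e, f31e59f}.
6dc8096 is not among them, so fast-forward is not possible.

No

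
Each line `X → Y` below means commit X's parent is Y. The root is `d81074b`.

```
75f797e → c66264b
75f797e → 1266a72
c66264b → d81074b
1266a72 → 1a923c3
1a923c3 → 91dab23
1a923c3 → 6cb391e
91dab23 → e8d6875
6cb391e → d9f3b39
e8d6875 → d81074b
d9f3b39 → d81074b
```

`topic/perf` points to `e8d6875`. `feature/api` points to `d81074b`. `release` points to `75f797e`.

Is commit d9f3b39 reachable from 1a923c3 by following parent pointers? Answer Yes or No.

Ancestors of 1a923c3 (commits reachable by following parents): {1a923c3, 6cb391e, 91dab23, d81074b, d9f3b39, e8d6875}.
d9f3b39 is in that set, so it is an ancestor of 1a923c3.

Yes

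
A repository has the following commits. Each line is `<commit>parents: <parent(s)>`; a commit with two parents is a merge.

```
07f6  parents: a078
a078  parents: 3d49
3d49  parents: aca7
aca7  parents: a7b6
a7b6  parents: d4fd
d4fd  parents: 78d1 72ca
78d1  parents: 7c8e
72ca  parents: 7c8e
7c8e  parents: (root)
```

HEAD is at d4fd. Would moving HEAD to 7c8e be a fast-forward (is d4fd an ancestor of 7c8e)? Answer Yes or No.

No

A fast-forward from d4fd to 7c8e is possible iff d4fd is an ancestor of 7c8e.
Ancestors of 7c8e: {7c8e}.
d4fd is not among them, so fast-forward is not possible.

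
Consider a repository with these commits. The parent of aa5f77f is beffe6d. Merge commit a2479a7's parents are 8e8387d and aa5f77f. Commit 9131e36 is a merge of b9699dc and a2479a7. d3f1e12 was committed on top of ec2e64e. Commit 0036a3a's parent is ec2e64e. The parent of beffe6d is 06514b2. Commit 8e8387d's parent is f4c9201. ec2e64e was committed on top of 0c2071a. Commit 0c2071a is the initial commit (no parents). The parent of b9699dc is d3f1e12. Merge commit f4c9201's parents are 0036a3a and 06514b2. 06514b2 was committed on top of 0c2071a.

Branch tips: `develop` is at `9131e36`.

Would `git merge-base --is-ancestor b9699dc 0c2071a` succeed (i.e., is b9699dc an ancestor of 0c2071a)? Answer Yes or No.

Ancestors of 0c2071a: {0c2071a}.
b9699dc is not in that set, so it is not an ancestor of 0c2071a.

No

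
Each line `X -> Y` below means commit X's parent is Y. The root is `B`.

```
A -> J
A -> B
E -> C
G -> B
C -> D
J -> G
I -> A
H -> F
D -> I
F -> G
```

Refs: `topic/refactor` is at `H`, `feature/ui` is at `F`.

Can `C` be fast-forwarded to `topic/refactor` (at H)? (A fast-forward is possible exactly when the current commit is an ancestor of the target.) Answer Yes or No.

A fast-forward from C to H is possible iff C is an ancestor of H.
Ancestors of H: {B, F, G, H}.
C is not among them, so fast-forward is not possible.

No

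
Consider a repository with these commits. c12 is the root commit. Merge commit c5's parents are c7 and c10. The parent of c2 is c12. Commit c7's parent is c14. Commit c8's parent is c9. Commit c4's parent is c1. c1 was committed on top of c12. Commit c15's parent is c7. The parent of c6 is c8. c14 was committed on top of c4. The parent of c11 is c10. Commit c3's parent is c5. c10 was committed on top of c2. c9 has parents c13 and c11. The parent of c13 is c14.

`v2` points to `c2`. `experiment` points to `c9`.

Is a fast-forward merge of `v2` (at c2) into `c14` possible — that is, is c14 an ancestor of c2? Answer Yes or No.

No

A fast-forward from c14 to c2 is possible iff c14 is an ancestor of c2.
Ancestors of c2: {c12, c2}.
c14 is not among them, so fast-forward is not possible.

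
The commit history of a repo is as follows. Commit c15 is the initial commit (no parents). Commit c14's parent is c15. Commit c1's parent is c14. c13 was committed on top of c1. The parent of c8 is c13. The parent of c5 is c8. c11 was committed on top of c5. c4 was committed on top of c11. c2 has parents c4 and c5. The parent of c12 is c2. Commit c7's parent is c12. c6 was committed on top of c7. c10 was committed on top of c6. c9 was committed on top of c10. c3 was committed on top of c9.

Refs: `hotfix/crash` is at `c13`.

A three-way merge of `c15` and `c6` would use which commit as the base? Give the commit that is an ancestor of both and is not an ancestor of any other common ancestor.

c15

Ancestors of c15: {c15}.
Ancestors of c6: {c1, c11, c12, c13, c14, c15, c2, c4, c5, c6, c7, c8}.
Common ancestors: {c15}.
The only common ancestor is c15, so it is the merge base.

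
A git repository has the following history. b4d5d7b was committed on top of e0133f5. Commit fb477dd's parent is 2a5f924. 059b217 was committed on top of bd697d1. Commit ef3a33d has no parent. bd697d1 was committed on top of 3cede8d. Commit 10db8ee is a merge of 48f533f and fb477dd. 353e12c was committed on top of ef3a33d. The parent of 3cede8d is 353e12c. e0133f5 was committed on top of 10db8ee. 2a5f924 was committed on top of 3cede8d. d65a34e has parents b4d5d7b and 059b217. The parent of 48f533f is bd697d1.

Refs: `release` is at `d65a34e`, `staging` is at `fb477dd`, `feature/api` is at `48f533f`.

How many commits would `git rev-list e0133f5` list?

Walking parent pointers from e0133f5: reachable set = {10db8ee, 2a5f924, 353e12c, 3cede8d, 48f533f, bd697d1, e0133f5, ef3a33d, fb477dd}.
That is 9 commits.

9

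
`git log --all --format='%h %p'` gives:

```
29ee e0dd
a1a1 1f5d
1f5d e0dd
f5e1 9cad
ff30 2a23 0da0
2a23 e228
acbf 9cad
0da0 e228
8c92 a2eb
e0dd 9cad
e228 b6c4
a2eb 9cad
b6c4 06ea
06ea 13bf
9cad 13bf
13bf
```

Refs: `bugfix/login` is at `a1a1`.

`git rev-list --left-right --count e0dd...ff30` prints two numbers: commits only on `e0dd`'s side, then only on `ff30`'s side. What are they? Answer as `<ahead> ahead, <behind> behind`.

Reachable from e0dd: {13bf, 9cad, e0dd}.
Reachable from ff30: {06ea, 0da0, 13bf, 2a23, b6c4, e228, ff30}.
Only in e0dd's history (ahead): {9cad, e0dd} — 2.
Only in ff30's history (behind): {06ea, 0da0, 2a23, b6c4, e228, ff30} — 6.

2 ahead, 6 behind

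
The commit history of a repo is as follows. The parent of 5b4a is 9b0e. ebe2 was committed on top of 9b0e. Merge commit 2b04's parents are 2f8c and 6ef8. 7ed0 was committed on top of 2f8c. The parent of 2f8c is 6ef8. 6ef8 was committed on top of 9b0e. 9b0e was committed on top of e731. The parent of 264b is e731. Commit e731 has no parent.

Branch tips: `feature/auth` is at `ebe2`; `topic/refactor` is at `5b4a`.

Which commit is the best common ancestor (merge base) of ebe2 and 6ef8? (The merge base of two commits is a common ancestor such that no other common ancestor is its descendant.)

Ancestors of ebe2: {9b0e, e731, ebe2}.
Ancestors of 6ef8: {6ef8, 9b0e, e731}.
Common ancestors: {9b0e, e731}.
Among these, 9b0e is not an ancestor of any other common ancestor — it is the merge base.

9b0e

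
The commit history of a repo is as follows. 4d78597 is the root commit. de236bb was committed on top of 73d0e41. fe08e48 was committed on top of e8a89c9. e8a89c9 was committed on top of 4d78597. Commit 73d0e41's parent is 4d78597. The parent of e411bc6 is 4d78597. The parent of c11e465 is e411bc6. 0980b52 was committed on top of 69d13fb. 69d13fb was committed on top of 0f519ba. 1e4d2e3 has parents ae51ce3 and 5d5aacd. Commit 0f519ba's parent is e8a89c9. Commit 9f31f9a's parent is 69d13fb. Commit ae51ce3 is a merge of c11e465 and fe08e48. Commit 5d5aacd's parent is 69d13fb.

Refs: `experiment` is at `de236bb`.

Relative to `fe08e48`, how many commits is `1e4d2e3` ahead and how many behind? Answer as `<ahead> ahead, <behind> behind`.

7 ahead, 0 behind

Reachable from 1e4d2e3: {0f519ba, 1e4d2e3, 4d78597, 5d5aacd, 69d13fb, ae51ce3, c11e465, e411bc6, e8a89c9, fe08e48}.
Reachable from fe08e48: {4d78597, e8a89c9, fe08e48}.
Only in 1e4d2e3's history (ahead): {0f519ba, 1e4d2e3, 5d5aacd, 69d13fb, ae51ce3, c11e465, e411bc6} — 7.
Only in fe08e48's history (behind): {} — 0.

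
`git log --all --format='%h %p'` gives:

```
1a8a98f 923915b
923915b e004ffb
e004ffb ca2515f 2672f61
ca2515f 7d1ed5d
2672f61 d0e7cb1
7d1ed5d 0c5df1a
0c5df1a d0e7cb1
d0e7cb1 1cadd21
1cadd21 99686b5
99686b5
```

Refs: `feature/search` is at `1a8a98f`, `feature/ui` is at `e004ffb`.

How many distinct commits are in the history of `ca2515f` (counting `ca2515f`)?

6

Walking parent pointers from ca2515f: reachable set = {0c5df1a, 1cadd21, 7d1ed5d, 99686b5, ca2515f, d0e7cb1}.
That is 6 commits.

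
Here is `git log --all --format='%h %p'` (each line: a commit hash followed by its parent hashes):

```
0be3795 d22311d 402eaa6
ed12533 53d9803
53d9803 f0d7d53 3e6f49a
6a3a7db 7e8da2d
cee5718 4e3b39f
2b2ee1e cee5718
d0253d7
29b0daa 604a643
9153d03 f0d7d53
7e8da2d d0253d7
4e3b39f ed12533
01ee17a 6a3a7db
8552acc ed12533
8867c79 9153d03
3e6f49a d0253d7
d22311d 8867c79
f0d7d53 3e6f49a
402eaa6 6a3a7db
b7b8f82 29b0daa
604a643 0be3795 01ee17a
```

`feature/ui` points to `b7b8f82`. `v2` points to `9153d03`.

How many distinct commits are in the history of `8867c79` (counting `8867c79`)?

5

Walking parent pointers from 8867c79: reachable set = {3e6f49a, 8867c79, 9153d03, d0253d7, f0d7d53}.
That is 5 commits.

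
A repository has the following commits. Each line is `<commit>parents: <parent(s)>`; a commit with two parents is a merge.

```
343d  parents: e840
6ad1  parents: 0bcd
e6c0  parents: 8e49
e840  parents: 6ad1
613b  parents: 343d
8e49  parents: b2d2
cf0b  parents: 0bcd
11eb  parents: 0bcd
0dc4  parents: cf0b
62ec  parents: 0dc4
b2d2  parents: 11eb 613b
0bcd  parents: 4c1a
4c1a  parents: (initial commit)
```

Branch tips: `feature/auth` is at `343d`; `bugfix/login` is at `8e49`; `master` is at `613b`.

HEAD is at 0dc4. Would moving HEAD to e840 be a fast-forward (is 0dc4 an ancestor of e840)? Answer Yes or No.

A fast-forward from 0dc4 to e840 is possible iff 0dc4 is an ancestor of e840.
Ancestors of e840: {0bcd, 4c1a, 6ad1, e840}.
0dc4 is not among them, so fast-forward is not possible.

No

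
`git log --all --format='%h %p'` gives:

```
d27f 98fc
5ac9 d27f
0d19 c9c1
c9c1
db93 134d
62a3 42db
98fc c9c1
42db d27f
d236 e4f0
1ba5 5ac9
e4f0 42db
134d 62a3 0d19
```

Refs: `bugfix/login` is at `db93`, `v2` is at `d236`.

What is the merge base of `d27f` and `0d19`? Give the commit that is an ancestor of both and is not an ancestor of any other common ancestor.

Ancestors of d27f: {98fc, c9c1, d27f}.
Ancestors of 0d19: {0d19, c9c1}.
Common ancestors: {c9c1}.
The only common ancestor is c9c1, so it is the merge base.

c9c1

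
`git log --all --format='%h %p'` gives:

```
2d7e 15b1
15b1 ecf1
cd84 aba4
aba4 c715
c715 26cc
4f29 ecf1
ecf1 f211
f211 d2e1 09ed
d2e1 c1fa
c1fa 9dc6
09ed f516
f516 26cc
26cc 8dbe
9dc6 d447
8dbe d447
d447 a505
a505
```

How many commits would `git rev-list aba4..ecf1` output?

Reachable from ecf1: {09ed, 26cc, 8dbe, 9dc6, a505, c1fa, d2e1, d447, ecf1, f211, f516}.
Reachable from aba4: {26cc, 8dbe, a505, aba4, c715, d447}.
In ecf1's history but not aba4's: {09ed, 9dc6, c1fa, d2e1, ecf1, f211, f516} — 7 commits.

7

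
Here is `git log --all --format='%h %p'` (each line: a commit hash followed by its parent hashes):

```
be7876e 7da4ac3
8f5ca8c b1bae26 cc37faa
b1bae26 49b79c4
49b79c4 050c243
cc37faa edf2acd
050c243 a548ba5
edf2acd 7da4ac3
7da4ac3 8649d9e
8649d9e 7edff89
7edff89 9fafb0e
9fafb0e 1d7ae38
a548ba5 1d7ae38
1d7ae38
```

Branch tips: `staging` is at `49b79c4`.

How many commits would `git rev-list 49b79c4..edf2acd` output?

5

Reachable from edf2acd: {1d7ae38, 7da4ac3, 7edff89, 8649d9e, 9fafb0e, edf2acd}.
Reachable from 49b79c4: {050c243, 1d7ae38, 49b79c4, a548ba5}.
In edf2acd's history but not 49b79c4's: {7da4ac3, 7edff89, 8649d9e, 9fafb0e, edf2acd} — 5 commits.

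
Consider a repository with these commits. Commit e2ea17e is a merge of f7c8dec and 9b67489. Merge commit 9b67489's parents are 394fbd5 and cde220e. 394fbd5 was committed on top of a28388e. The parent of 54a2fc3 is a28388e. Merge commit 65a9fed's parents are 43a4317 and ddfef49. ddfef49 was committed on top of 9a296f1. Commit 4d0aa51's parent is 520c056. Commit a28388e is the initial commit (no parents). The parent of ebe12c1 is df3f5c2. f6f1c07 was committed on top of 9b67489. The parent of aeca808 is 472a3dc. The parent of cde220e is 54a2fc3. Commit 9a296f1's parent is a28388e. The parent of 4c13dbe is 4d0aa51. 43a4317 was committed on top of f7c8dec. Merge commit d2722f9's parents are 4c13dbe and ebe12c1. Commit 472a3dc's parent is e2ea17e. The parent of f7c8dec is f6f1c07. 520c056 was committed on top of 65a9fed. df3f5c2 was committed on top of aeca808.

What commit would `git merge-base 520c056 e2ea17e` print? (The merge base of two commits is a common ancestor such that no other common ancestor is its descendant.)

Ancestors of 520c056: {394fbd5, 43a4317, 520c056, 54a2fc3, 65a9fed, 9a296f1, 9b67489, a28388e, cde220e, ddfef49, f6f1c07, f7c8dec}.
Ancestors of e2ea17e: {394fbd5, 54a2fc3, 9b67489, a28388e, cde220e, e2ea17e, f6f1c07, f7c8dec}.
Common ancestors: {394fbd5, 54a2fc3, 9b67489, a28388e, cde220e, f6f1c07, f7c8dec}.
Among these, f7c8dec is not an ancestor of any other common ancestor — it is the merge base.

f7c8dec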